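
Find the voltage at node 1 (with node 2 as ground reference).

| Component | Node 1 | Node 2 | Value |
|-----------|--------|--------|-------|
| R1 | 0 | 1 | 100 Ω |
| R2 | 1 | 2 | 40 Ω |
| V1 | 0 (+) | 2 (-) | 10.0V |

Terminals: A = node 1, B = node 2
Nodal analysis, taking node 2 as the 0 V reference.
Source V1 fixes V_0 = 10 V.
KCL at each unknown node (sum of currents leaving = 0; resistances in Ω):
  Node 1: (V_1 - 10)/100 + (V_1 - 0)/40 = 0
Collecting terms: 0.035 × V_1 = 0.1  =>  V_1 = 2.857 V
The requested potential is V_1 = 2.857 V.

Final answer: V_1 = 2.857 V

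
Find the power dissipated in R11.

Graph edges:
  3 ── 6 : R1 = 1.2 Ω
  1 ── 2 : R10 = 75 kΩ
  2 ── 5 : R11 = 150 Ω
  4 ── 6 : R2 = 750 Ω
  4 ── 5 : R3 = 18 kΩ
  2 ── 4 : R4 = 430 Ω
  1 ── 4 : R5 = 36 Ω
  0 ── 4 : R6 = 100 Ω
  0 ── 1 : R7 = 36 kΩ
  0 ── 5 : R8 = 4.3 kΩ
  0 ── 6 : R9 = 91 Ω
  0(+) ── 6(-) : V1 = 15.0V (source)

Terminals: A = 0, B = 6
Nodal analysis, taking node 6 as the 0 V reference.
Source V1 fixes V_0 = 15 V.
KCL at each unknown node (sum of currents leaving = 0; resistances in Ω):
  Node 1: (V_1 - V_4)/36 + (V_1 - 15)/36000 + (V_1 - V_2)/75000 = 0
  Node 2: (V_2 - V_4)/430 + (V_2 - V_1)/75000 + (V_2 - V_5)/150 = 0
  Node 3: (V_3 - 0)/1.2 = 0
  Node 4: (V_4 - 0)/750 + (V_4 - V_5)/18000 + (V_4 - V_2)/430 + (V_4 - V_1)/36 + (V_4 - 15)/100 = 0
  Node 5: (V_5 - V_4)/18000 + (V_5 - 15)/4300 + (V_5 - V_2)/150 = 0
Collecting terms (coefficients in siemens):
  0.02782·V_1 - 0.00001333·V_2 - 0.02778·V_4 = 0.0004167
  0.009006·V_2 - 0.00001333·V_1 - 0.002326·V_4 - 0.006667·V_5 = 0
  0.8333·V_3 = 0
  0.04149·V_4 - 0.02778·V_1 - 0.002326·V_2 - 0.00005556·V_5 = 0.15
  0.006955·V_5 - 0.006667·V_2 - 0.00005556·V_4 = 0.003488
Solving these 5 simultaneous equations (Gaussian elimination) gives:
  V_1 = 13.27 V, V_2 = 13.42 V, V_3 = 0 V, V_4 = 13.27 V
  V_5 = 13.47 V
I_R11 = (V_2 - V_5)/R11 = (13.42 - 13.47)/150 = -0.0003447 A
P_R11 = I_R11² × R11 = (-0.0003447)² × 150 = 0.00001783 W

Final answer: 1.783e-05 W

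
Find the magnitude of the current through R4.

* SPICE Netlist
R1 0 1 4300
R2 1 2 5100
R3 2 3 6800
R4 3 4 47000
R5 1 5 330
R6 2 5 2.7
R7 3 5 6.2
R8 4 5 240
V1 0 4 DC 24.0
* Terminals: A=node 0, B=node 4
Nodal analysis, taking node 4 as the 0 V reference.
Source V1 fixes V_0 = 24 V.
KCL at each unknown node (sum of currents leaving = 0; resistances in Ω):
  Node 1: (V_1 - 24)/4300 + (V_1 - V_2)/5100 + (V_1 - V_5)/330 = 0
  Node 2: (V_2 - V_1)/5100 + (V_2 - V_3)/6800 + (V_2 - V_5)/2.7 = 0
  Node 3: (V_3 - V_2)/6800 + (V_3 - 0)/47000 + (V_3 - V_5)/6.2 = 0
  Node 5: (V_5 - V_1)/330 + (V_5 - V_2)/2.7 + (V_5 - V_3)/6.2 + (V_5 - 0)/240 = 0
Collecting terms (coefficients in siemens):
  0.003459·V_1 - 0.0001961·V_2 - 0.00303·V_5 = 0.005581
  0.3707·V_2 - 0.0001961·V_1 - 0.0001471·V_3 - 0.3704·V_5 = 0
  0.1615·V_3 - 0.0001471·V_2 - 0.1613·V_5 = 0
  0.5389·V_5 - 0.00303·V_1 - 0.3704·V_2 - 0.1613·V_3 = 0
Solving these 4 simultaneous equations (Gaussian elimination) gives:
  V_1 = 2.716 V, V_2 = 1.183 V, V_3 = 1.182 V, V_5 = 1.182 V
I_R4 = (V_3 - V_4)/R4 = (1.182 - 0)/47000 = 0.00002514 A
|I_R4| = 0.00002514 A

Final answer: |I_R4| = 2.514e-05 A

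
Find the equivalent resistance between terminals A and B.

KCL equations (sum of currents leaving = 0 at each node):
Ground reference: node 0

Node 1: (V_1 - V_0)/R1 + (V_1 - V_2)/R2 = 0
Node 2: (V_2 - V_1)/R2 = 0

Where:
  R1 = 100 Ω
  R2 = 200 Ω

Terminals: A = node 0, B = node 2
Reduce the network between node 0 (A) and node 2 (B) by series/parallel combination:
  Rs1 = R1 + R2 (series, joined only at node 1) = 100 + 200 = 300 Ω
R_eq = 300 Ω

Final answer: 300 Ω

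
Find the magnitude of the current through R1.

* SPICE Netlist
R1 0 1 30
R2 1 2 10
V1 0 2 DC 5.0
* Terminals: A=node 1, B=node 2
Nodal analysis, taking node 2 as the 0 V reference.
Source V1 fixes V_0 = 5 V.
KCL at each unknown node (sum of currents leaving = 0; resistances in Ω):
  Node 1: (V_1 - 5)/30 + (V_1 - 0)/10 = 0
Collecting terms: 0.1333 × V_1 = 0.1667  =>  V_1 = 1.25 V
I_R1 = (V_0 - V_1)/R1 = (5 - 1.25)/30 = 0.125 A
|I_R1| = 0.125 A

Final answer: |I_R1| = 0.125 A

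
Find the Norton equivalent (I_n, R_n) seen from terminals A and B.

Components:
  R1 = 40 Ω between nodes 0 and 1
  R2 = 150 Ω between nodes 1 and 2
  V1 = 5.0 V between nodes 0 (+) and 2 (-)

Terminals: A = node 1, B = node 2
Find the Thévenin equivalent first; then I_n = V_th/R_th and R_n = R_th.
Step 1 — V_th is the open-circuit voltage V_A - V_B (nothing connected across the terminals).
Nodal analysis, taking node 2 as the 0 V reference.
Source V1 fixes V_0 = 5 V.
KCL at each unknown node (sum of currents leaving = 0; resistances in Ω):
  Node 1: (V_1 - 5)/40 + (V_1 - 0)/150 = 0
Collecting terms: 0.03167 × V_1 = 0.125  =>  V_1 = 3.947 V
V_th = V_1 - V_2 = 3.947 - 0 = 3.947 V
Step 2 — R_th: zero the source — replace V1 by a short circuit (node 2 merges into node 0) — and find the resistance seen between A (node 1) and B (node 0).
Reduce the network between node 1 (A) and node 0 (B) by series/parallel combination:
  Rp1 = R1 ‖ R2 (parallel, both between nodes 0 and 1) = 1/(1/40 + 1/150) = 31.58 Ω
R_th = 31.58 Ω
I_n = V_th/R_th = 3.947/31.58 = 0.125 A, and R_n = R_th = 31.58 Ω

Final answer: I_n = 0.125 A, R_n = 31.58 Ω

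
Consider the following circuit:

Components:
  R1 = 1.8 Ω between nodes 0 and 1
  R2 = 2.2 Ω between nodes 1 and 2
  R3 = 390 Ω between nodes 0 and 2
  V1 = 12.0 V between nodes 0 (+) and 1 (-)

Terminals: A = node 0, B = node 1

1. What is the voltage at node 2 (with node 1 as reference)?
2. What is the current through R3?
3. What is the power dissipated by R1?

Nodal analysis, taking node 1 as the 0 V reference.
Source V1 fixes V_0 = 12 V.
KCL at each unknown node (sum of currents leaving = 0; resistances in Ω):
  Node 2: (V_2 - 0)/2.2 + (V_2 - 12)/390 = 0
Collecting terms: 0.4571 × V_2 = 0.03077  =>  V_2 = 0.06731 V
Part 1:
  Read off the nodal solution: V_2 = 0.06731 V
Part 2:
  I_R3 = (V_0 - V_2)/R3 = (12 - 0.06731)/390 = 0.0306 A
  Magnitude: I_R3 = 0.0306 A
Part 3:
  I_R1 = (V_0 - V_1)/R1 = (12 - 0)/1.8 = 6.667 A
  P_R1 = I_R1² × R1 = (6.667)² × 1.8 = 80 W

Final answers:
1. V_2 = 0.06731 V
2. I_R3 = 0.0306 A
3. P_R1 = 80 W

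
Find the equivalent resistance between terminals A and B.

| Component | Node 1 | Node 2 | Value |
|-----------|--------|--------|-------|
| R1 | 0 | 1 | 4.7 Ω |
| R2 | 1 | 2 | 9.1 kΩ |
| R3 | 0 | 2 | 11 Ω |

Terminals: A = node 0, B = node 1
Reduce the network between node 0 (A) and node 1 (B) by series/parallel combination:
  Rs1 = R3 + R2 (series, joined only at node 2) = 11 + 9100 = 9111 Ω
  Rp1 = R1 ‖ Rs1 (parallel, both between nodes 0 and 1) = 1/(1/4.7 + 1/9111) = 4.698 Ω
R_eq = 4.698 Ω

Final answer: 4.698 Ω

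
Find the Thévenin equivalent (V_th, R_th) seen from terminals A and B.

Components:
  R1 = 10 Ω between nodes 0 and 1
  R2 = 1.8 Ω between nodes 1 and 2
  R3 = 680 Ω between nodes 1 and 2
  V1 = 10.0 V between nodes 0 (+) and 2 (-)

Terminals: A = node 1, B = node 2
Step 1 — V_th is the open-circuit voltage V_A - V_B (nothing connected across the terminals).
Nodal analysis, taking node 2 as the 0 V reference.
Source V1 fixes V_0 = 10 V.
KCL at each unknown node (sum of currents leaving = 0; resistances in Ω):
  Node 1: (V_1 - 10)/10 + (V_1 - 0)/1.8 + (V_1 - 0)/680 = 0
Collecting terms: 0.657 × V_1 = 1  =>  V_1 = 1.522 V
V_th = V_1 - V_2 = 1.522 - 0 = 1.522 V
Step 2 — R_th: zero the source — replace V1 by a short circuit (node 2 merges into node 0) — and find the resistance seen between A (node 1) and B (node 0).
Reduce the network between node 1 (A) and node 0 (B) by series/parallel combination:
  Rp1 = R1 ‖ R2 ‖ R3 (parallel, all between nodes 0 and 1) = 1/(1/10 + 1/1.8 + 1/680) = 1.522 Ω
R_th = 1.522 Ω

Final answer: V_th = 1.522 V, R_th = 1.522 Ω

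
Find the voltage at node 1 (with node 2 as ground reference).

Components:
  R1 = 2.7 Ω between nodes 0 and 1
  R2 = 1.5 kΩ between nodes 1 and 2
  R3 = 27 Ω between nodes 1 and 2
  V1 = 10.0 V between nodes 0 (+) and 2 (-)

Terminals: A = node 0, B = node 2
Nodal analysis, taking node 2 as the 0 V reference.
Source V1 fixes V_0 = 10 V.
KCL at each unknown node (sum of currents leaving = 0; resistances in Ω):
  Node 1: (V_1 - 10)/2.7 + (V_1 - 0)/1500 + (V_1 - 0)/27 = 0
Collecting terms: 0.4081 × V_1 = 3.704  =>  V_1 = 9.076 V
The requested potential is V_1 = 9.076 V.

Final answer: V_1 = 9.076 V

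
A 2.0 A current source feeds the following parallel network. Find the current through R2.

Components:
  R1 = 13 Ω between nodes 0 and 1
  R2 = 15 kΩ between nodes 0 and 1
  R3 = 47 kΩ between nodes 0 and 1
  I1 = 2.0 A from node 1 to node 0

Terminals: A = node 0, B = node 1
All resistors sit directly between nodes 0 and 1, so they are in parallel and share one voltage V; the full source current 2 A splits among them.
1/R_par = 1/13 + 1/15000 + 1/47000 = 0.07701 S  =>  R_par = 12.99 Ω
V = I × R_par = 2 × 12.99 = 25.97 V
I_R2 = V/R2 = 25.97/15000 = 0.001731 A

Final answer: 0.001731 A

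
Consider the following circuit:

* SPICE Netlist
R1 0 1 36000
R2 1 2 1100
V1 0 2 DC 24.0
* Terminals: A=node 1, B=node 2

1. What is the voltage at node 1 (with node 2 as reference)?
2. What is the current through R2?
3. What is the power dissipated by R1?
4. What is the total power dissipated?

Nodal analysis, taking node 2 as the 0 V reference.
Source V1 fixes V_0 = 24 V.
KCL at each unknown node (sum of currents leaving = 0; resistances in Ω):
  Node 1: (V_1 - 24)/36000 + (V_1 - 0)/1100 = 0
Collecting terms: 0.0009369 × V_1 = 0.0006667  =>  V_1 = 0.7116 V
Part 1:
  Read off the nodal solution: V_1 = 0.7116 V
Part 2:
  I_R2 = (V_1 - V_2)/R2 = (0.7116 - 0)/1100 = 0.0006469 A
  Magnitude: I_R2 = 0.0006469 A
Part 3:
  I_R1 = (V_0 - V_1)/R1 = (24 - 0.7116)/36000 = 0.0006469 A
  P_R1 = I_R1² × R1 = (0.0006469)² × 36000 = 0.01507 W
Part 4:
  Power in each resistor, P = (ΔV)²/R:
    P_R1 = (24 - 0.7116)²/36000 = 0.01507 W
    P_R2 = (0.7116 - 0)²/1100 = 0.0004603 W
  P_total = P_R1 + P_R2 = 0.01553 W

Final answers:
1. V_1 = 0.7116 V
2. I_R2 = 0.0006469 A
3. P_R1 = 0.01507 W
4. P_total = 0.01553 W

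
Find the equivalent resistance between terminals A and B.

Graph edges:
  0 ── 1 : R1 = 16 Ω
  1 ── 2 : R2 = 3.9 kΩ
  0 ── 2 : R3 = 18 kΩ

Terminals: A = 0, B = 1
Reduce the network between node 0 (A) and node 1 (B) by series/parallel combination:
  Rs1 = R3 + R2 (series, joined only at node 2) = 18000 + 3900 = 21900 Ω
  Rp1 = R1 ‖ Rs1 (parallel, both between nodes 0 and 1) = 1/(1/16 + 1/21900) = 15.99 Ω
R_eq = 15.99 Ω

Final answer: 15.99 Ω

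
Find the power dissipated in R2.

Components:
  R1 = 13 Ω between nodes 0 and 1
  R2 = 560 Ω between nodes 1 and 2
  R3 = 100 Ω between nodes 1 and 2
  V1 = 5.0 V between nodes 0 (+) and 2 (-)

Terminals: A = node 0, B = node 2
Nodal analysis, taking node 2 as the 0 V reference.
Source V1 fixes V_0 = 5 V.
KCL at each unknown node (sum of currents leaving = 0; resistances in Ω):
  Node 1: (V_1 - 5)/13 + (V_1 - 0)/560 + (V_1 - 0)/100 = 0
Collecting terms: 0.08871 × V_1 = 0.3846  =>  V_1 = 4.336 V
I_R2 = (V_1 - V_2)/R2 = (4.336 - 0)/560 = 0.007742 A
P_R2 = I_R2² × R2 = (0.007742)² × 560 = 0.03357 W

Final answer: 0.03357 W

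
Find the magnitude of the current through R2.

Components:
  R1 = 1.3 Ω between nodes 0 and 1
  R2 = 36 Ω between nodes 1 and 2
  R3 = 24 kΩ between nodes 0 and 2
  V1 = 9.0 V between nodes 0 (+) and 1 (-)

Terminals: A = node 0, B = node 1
Nodal analysis, taking node 1 as the 0 V reference.
Source V1 fixes V_0 = 9 V.
KCL at each unknown node (sum of currents leaving = 0; resistances in Ω):
  Node 2: (V_2 - 0)/36 + (V_2 - 9)/24000 = 0
Collecting terms: 0.02782 × V_2 = 0.000375  =>  V_2 = 0.01348 V
I_R2 = (V_1 - V_2)/R2 = (0 - 0.01348)/36 = -0.0003744 A
|I_R2| = 0.0003744 A

Final answer: |I_R2| = 0.0003744 A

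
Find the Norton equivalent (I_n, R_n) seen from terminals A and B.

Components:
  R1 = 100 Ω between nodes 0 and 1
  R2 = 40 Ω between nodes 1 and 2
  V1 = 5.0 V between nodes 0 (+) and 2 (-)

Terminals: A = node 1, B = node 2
Find the Thévenin equivalent first; then I_n = V_th/R_th and R_n = R_th.
Step 1 — V_th is the open-circuit voltage V_A - V_B (nothing connected across the terminals).
Nodal analysis, taking node 2 as the 0 V reference.
Source V1 fixes V_0 = 5 V.
KCL at each unknown node (sum of currents leaving = 0; resistances in Ω):
  Node 1: (V_1 - 5)/100 + (V_1 - 0)/40 = 0
Collecting terms: 0.035 × V_1 = 0.05  =>  V_1 = 1.429 V
V_th = V_1 - V_2 = 1.429 - 0 = 1.429 V
Step 2 — R_th: zero the source — replace V1 by a short circuit (node 2 merges into node 0) — and find the resistance seen between A (node 1) and B (node 0).
Reduce the network between node 1 (A) and node 0 (B) by series/parallel combination:
  Rp1 = R1 ‖ R2 (parallel, both between nodes 0 and 1) = 1/(1/100 + 1/40) = 28.57 Ω
R_th = 28.57 Ω
I_n = V_th/R_th = 1.429/28.57 = 0.05 A, and R_n = R_th = 28.57 Ω

Final answer: I_n = 0.05 A, R_n = 28.57 Ω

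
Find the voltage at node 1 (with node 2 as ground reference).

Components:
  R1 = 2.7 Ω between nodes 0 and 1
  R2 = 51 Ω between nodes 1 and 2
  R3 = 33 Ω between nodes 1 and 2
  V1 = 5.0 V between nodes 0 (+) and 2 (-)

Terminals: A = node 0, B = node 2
Nodal analysis, taking node 2 as the 0 V reference.
Source V1 fixes V_0 = 5 V.
KCL at each unknown node (sum of currents leaving = 0; resistances in Ω):
  Node 1: (V_1 - 5)/2.7 + (V_1 - 0)/51 + (V_1 - 0)/33 = 0
Collecting terms: 0.4203 × V_1 = 1.852  =>  V_1 = 4.406 V
The requested potential is V_1 = 4.406 V.

Final answer: V_1 = 4.406 V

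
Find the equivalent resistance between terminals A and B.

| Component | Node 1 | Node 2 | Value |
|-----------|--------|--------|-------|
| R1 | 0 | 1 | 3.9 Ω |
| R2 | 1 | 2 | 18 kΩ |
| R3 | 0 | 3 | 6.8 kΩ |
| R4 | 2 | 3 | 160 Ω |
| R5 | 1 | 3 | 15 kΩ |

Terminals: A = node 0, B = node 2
The network is not a plain series/parallel combination. Inject a 1 A test current into terminal A (node 0) and return it from terminal B (node 2); then R_eq = V_A / (1 A).
Nodal analysis, taking node 2 as the 0 V reference.
Current source I_test pushes 1 A into node 0 and draws it out of node 2.
KCL at each unknown node (sum of currents leaving = 0; resistances in Ω):
  Node 0: (V_0 - V_1)/3.9 + (V_0 - V_3)/6800 - 1 = 0
  Node 1: (V_1 - V_0)/3.9 + (V_1 - 0)/18000 + (V_1 - V_3)/15000 = 0
  Node 3: (V_3 - V_0)/6800 + (V_3 - V_1)/15000 + (V_3 - 0)/160 = 0
Collecting terms (coefficients in siemens):
  0.2566·V_0 - 0.2564·V_1 - 0.0001471·V_3 = 1
  0.2565·V_1 - 0.2564·V_0 - 0.00006667·V_3 = 0
  0.006464·V_3 - 0.0001471·V_0 - 0.00006667·V_1 = 0
Solving these 3 simultaneous equations (Gaussian elimination) gives:
  V_0 = 3814 V, V_1 = 3813 V, V_3 = 126.1 V
R_eq = V_0 / 1 A = 3814 Ω = 3.814 kΩ

Final answer: 3.814 kΩ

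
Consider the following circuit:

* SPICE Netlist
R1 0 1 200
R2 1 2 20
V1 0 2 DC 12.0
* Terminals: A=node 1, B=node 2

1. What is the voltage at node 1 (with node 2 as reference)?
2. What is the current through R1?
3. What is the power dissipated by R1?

Nodal analysis, taking node 2 as the 0 V reference.
Source V1 fixes V_0 = 12 V.
KCL at each unknown node (sum of currents leaving = 0; resistances in Ω):
  Node 1: (V_1 - 12)/200 + (V_1 - 0)/20 = 0
Collecting terms: 0.055 × V_1 = 0.06  =>  V_1 = 1.091 V
Part 1:
  Read off the nodal solution: V_1 = 1.091 V
Part 2:
  I_R1 = (V_0 - V_1)/R1 = (12 - 1.091)/200 = 0.05455 A
  Magnitude: I_R1 = 0.05455 A
Part 3:
  I_R1 = (V_0 - V_1)/R1 = (12 - 1.091)/200 = 0.05455 A
  P_R1 = I_R1² × R1 = (0.05455)² × 200 = 0.595 W

Final answers:
1. V_1 = 1.091 V
2. I_R1 = 0.05455 A
3. P_R1 = 0.595 W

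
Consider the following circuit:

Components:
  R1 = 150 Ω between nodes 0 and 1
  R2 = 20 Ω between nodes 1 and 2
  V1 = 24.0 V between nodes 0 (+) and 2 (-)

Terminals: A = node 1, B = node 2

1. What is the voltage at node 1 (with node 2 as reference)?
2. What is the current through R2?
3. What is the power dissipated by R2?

Nodal analysis, taking node 2 as the 0 V reference.
Source V1 fixes V_0 = 24 V.
KCL at each unknown node (sum of currents leaving = 0; resistances in Ω):
  Node 1: (V_1 - 24)/150 + (V_1 - 0)/20 = 0
Collecting terms: 0.05667 × V_1 = 0.16  =>  V_1 = 2.824 V
Part 1:
  Read off the nodal solution: V_1 = 2.824 V
Part 2:
  I_R2 = (V_1 - V_2)/R2 = (2.824 - 0)/20 = 0.1412 A
  Magnitude: I_R2 = 0.1412 A
Part 3:
  I_R2 = (V_1 - V_2)/R2 = (2.824 - 0)/20 = 0.1412 A
  P_R2 = I_R2² × R2 = (0.1412)² × 20 = 0.3986 W

Final answers:
1. V_1 = 2.824 V
2. I_R2 = 0.1412 A
3. P_R2 = 0.3986 W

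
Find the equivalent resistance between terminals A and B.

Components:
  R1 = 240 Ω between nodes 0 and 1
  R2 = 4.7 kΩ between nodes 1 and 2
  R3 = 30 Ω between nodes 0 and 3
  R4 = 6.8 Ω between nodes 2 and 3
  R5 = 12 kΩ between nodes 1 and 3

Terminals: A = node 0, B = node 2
The network is not a plain series/parallel combination. Inject a 1 A test current into terminal A (node 0) and return it from terminal B (node 2); then R_eq = V_A / (1 A).
Nodal analysis, taking node 2 as the 0 V reference.
Current source I_test pushes 1 A into node 0 and draws it out of node 2.
KCL at each unknown node (sum of currents leaving = 0; resistances in Ω):
  Node 0: (V_0 - V_1)/240 + (V_0 - V_3)/30 - 1 = 0
  Node 1: (V_1 - V_0)/240 + (V_1 - 0)/4700 + (V_1 - V_3)/12000 = 0
  Node 3: (V_3 - V_0)/30 + (V_3 - V_1)/12000 + (V_3 - 0)/6.8 = 0
Collecting terms (coefficients in siemens):
  0.0375·V_0 - 0.004167·V_1 - 0.03333·V_3 = 1
  0.004463·V_1 - 0.004167·V_0 - 0.00008333·V_3 = 0
  0.1805·V_3 - 0.03333·V_0 - 0.00008333·V_1 = 0
Solving these 3 simultaneous equations (Gaussian elimination) gives:
  V_0 = 36.46 V, V_1 = 34.17 V, V_3 = 6.751 V
R_eq = V_0 / 1 A = 36.46 Ω

Final answer: 36.46 Ω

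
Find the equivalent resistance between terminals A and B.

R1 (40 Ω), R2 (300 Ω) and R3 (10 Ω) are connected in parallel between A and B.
Reduce the network between node 0 (A) and node 1 (B) by series/parallel combination:
  Rp1 = R1 ‖ R2 ‖ R3 (parallel, all between nodes 0 and 1) = 1/(1/40 + 1/300 + 1/10) = 7.792 Ω
R_eq = 7.792 Ω

Final answer: 7.792 Ω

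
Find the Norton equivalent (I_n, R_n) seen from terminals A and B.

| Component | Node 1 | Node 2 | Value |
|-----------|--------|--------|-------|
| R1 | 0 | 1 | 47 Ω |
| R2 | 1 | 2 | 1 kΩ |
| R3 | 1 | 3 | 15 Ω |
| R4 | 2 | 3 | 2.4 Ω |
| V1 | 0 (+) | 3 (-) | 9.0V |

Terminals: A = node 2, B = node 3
Find the Thévenin equivalent first; then I_n = V_th/R_th and R_n = R_th.
Step 1 — V_th is the open-circuit voltage V_A - V_B (nothing connected across the terminals).
Nodal analysis, taking node 3 as the 0 V reference.
Source V1 fixes V_0 = 9 V.
KCL at each unknown node (sum of currents leaving = 0; resistances in Ω):
  Node 1: (V_1 - 9)/47 + (V_1 - V_2)/1000 + (V_1 - 0)/15 = 0
  Node 2: (V_2 - V_1)/1000 + (V_2 - 0)/2.4 = 0
Collecting terms (coefficients in siemens):
  0.08894·V_1 - 0.001·V_2 = 0.1915
  0.4177·V_2 - 0.001·V_1 = 0
Determinant D = (0.08894)(0.4177) - (-0.001)(-0.001) = 0.03715
V_1 = [(0.1915)(0.4177) - (-0.001)(0)]/D = 2.153 V
V_2 = [(0.08894)(0) - (0.1915)(-0.001)]/D = 0.005155 V
V_th = V_2 - V_3 = 0.005155 - 0 = 0.005155 V
Step 2 — R_th: zero the source — replace V1 by a short circuit (node 3 merges into node 0) — and find the resistance seen between A (node 2) and B (node 0).
Reduce the network between node 2 (A) and node 0 (B) by series/parallel combination:
  Rp1 = R1 ‖ R3 (parallel, both between nodes 0 and 1) = 1/(1/47 + 1/15) = 11.37 Ω
  Rs1 = R2 + Rp1 (series, joined only at node 1) = 1000 + 11.37 = 1011 Ω
  Rp2 = R4 ‖ Rs1 (parallel, both between nodes 0 and 2) = 1/(1/2.4 + 1/1011) = 2.394 Ω
R_th = 2.394 Ω
I_n = V_th/R_th = 0.005155/2.394 = 0.002153 A, and R_n = R_th = 2.394 Ω

Final answer: I_n = 0.002153 A, R_n = 2.394 Ω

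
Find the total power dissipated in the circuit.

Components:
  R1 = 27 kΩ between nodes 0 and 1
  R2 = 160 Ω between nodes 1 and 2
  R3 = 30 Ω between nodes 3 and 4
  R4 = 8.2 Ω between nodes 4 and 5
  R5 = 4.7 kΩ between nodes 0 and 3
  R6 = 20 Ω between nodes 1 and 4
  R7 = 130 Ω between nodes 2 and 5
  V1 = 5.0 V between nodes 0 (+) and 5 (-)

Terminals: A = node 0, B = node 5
Nodal analysis, taking node 5 as the 0 V reference.
Source V1 fixes V_0 = 5 V.
KCL at each unknown node (sum of currents leaving = 0; resistances in Ω):
  Node 1: (V_1 - 5)/27000 + (V_1 - V_2)/160 + (V_1 - V_4)/20 = 0
  Node 2: (V_2 - V_1)/160 + (V_2 - 0)/130 = 0
  Node 3: (V_3 - V_4)/30 + (V_3 - 5)/4700 = 0
  Node 4: (V_4 - V_3)/30 + (V_4 - 0)/8.2 + (V_4 - V_1)/20 = 0
Collecting terms (coefficients in siemens):
  0.05629·V_1 - 0.00625·V_2 - 0.05·V_4 = 0.0001852
  0.01394·V_2 - 0.00625·V_1 = 0
  0.03355·V_3 - 0.03333·V_4 = 0.001064
  0.2053·V_4 - 0.05·V_1 - 0.03333·V_3 = 0
Solving these 4 simultaneous equations (Gaussian elimination) gives:
  V_1 = 0.01263 V, V_2 = 0.005663 V, V_3 = 0.04146 V, V_4 = 0.009809 V
Power in each resistor, P = (ΔV)²/R:
  P_R1 = (5 - 0.01263)²/27000 = 0.0009213 W
  P_R2 = (0.01263 - 0.005663)²/160 = 0.0000003036 W
  P_R3 = (0.04146 - 0.009809)²/30 = 0.00003339 W
  P_R4 = (0.009809 - 0)²/8.2 = 0.00001173 W
  P_R5 = (5 - 0.04146)²/4700 = 0.005231 W
  P_R6 = (0.01263 - 0.009809)²/20 = 0.0000003985 W
  P_R7 = (0.005663 - 0)²/130 = 0.0000002466 W
P_total = P_R1 + P_R2 + P_R3 + P_R4 + P_R5 + P_R6 + P_R7 = 0.006199 W

Final answer: 0.006199 W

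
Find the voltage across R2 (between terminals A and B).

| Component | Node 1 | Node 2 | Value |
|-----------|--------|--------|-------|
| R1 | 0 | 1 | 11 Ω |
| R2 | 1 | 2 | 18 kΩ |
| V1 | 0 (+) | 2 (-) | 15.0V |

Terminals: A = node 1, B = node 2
R1 and R2 are in series across V1 (node 0 → node 1 → node 2), and the output A–B is taken across R2, so this is a voltage divider.
Series current: I = V1/(R1 + R2) = 15/(11 + 18000) = 15/18010 = 0.0008328 A
V_R2 = I × R2 = V1 × R2/(R1 + R2) = 15 × 18000/18010 = 14.99 V

Final answer: 14.99 V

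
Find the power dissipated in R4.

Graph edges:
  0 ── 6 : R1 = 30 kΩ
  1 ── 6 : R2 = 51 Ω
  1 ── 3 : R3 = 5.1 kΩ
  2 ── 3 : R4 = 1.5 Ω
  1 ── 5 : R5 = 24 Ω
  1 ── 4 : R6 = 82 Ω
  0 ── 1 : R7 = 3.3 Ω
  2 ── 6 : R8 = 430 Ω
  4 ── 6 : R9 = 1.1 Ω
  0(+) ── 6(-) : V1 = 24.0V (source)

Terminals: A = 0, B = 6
Nodal analysis, taking node 6 as the 0 V reference.
Source V1 fixes V_0 = 24 V.
KCL at each unknown node (sum of currents leaving = 0; resistances in Ω):
  Node 1: (V_1 - 0)/51 + (V_1 - V_3)/5100 + (V_1 - V_5)/24 + (V_1 - V_4)/82 + (V_1 - 24)/3.3 = 0
  Node 2: (V_2 - V_3)/1.5 + (V_2 - 0)/430 = 0
  Node 3: (V_3 - V_1)/5100 + (V_3 - V_2)/1.5 = 0
  Node 4: (V_4 - V_1)/82 + (V_4 - 0)/1.1 = 0
  Node 5: (V_5 - V_1)/24 = 0
Collecting terms (coefficients in siemens):
  0.3767·V_1 - 0.0001961·V_3 - 0.0122·V_4 - 0.04167·V_5 = 7.273
  0.669·V_2 - 0.6667·V_3 = 0
  0.6669·V_3 - 0.0001961·V_1 - 0.6667·V_2 = 0
  0.9213·V_4 - 0.0122·V_1 = 0
  0.04167·V_5 - 0.04167·V_1 = 0
Solving these 5 simultaneous equations (Gaussian elimination) gives:
  V_1 = 21.72 V, V_2 = 1.688 V, V_3 = 1.694 V, V_4 = 0.2875 V
  V_5 = 21.72 V
I_R4 = (V_2 - V_3)/R4 = (1.688 - 1.694)/1.5 = -0.003926 A
P_R4 = I_R4² × R4 = (-0.003926)² × 1.5 = 0.00002313 W

Final answer: 2.313e-05 W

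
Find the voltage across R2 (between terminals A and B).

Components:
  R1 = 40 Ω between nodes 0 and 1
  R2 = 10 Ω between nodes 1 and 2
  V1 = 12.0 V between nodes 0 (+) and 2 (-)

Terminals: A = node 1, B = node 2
R1 and R2 are in series across V1 (node 0 → node 1 → node 2), and the output A–B is taken across R2, so this is a voltage divider.
Series current: I = V1/(R1 + R2) = 12/(40 + 10) = 12/50 = 0.24 A
V_R2 = I × R2 = V1 × R2/(R1 + R2) = 12 × 10/50 = 2.4 V

Final answer: 2.4 V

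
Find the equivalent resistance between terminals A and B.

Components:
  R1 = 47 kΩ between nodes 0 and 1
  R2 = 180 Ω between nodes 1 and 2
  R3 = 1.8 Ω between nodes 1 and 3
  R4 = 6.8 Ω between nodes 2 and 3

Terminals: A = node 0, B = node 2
Reduce the network between node 0 (A) and node 2 (B) by series/parallel combination:
  Rs1 = R3 + R4 (series, joined only at node 3) = 1.8 + 6.8 = 8.6 Ω
  Rp1 = R2 ‖ Rs1 (parallel, both between nodes 1 and 2) = 1/(1/180 + 1/8.6) = 8.208 Ω
  Rs2 = R1 + Rp1 (series, joined only at node 1) = 47000 + 8.208 = 47010 Ω
R_eq = 47.01 kΩ

Final answer: 47.01 kΩ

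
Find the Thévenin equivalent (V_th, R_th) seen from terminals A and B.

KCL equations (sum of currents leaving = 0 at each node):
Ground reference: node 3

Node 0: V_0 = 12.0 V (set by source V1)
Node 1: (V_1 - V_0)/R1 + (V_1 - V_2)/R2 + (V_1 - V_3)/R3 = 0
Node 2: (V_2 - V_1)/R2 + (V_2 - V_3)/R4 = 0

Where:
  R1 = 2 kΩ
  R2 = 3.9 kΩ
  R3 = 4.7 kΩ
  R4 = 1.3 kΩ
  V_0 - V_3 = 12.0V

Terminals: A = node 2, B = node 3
Step 1 — V_th is the open-circuit voltage V_A - V_B (nothing connected across the terminals).
Nodal analysis, taking node 3 as the 0 V reference.
Source V1 fixes V_0 = 12 V.
KCL at each unknown node (sum of currents leaving = 0; resistances in Ω):
  Node 1: (V_1 - 12)/2000 + (V_1 - V_2)/3900 + (V_1 - 0)/4700 = 0
  Node 2: (V_2 - V_1)/3900 + (V_2 - 0)/1300 = 0
Collecting terms (coefficients in siemens):
  0.0009692·V_1 - 0.0002564·V_2 = 0.006
  0.001026·V_2 - 0.0002564·V_1 = 0
Determinant D = (0.0009692)(0.001026) - (-0.0002564)(-0.0002564) = 0.0000009283
V_1 = [(0.006)(0.001026) - (-0.0002564)(0)]/D = 6.629 V
V_2 = [(0.0009692)(0) - (0.006)(-0.0002564)]/D = 1.657 V
V_th = V_2 - V_3 = 1.657 - 0 = 1.657 V
Step 2 — R_th: zero the source — replace V1 by a short circuit (node 3 merges into node 0) — and find the resistance seen between A (node 2) and B (node 0).
Reduce the network between node 2 (A) and node 0 (B) by series/parallel combination:
  Rp1 = R1 ‖ R3 (parallel, both between nodes 0 and 1) = 1/(1/2000 + 1/4700) = 1403 Ω
  Rs1 = R2 + Rp1 (series, joined only at node 1) = 3900 + 1403 = 5303 Ω
  Rp2 = R4 ‖ Rs1 (parallel, both between nodes 0 and 2) = 1/(1/1300 + 1/5303) = 1044 Ω
R_th = 1.044 kΩ

Final answer: V_th = 1.657 V, R_th = 1.044 kΩ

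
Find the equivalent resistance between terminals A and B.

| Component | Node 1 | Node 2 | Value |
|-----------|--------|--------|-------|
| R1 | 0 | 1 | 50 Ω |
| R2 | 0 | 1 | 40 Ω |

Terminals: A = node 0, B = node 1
Reduce the network between node 0 (A) and node 1 (B) by series/parallel combination:
  Rp1 = R1 ‖ R2 (parallel, both between nodes 0 and 1) = 1/(1/50 + 1/40) = 22.22 Ω
R_eq = 22.22 Ω

Final answer: 22.22 Ω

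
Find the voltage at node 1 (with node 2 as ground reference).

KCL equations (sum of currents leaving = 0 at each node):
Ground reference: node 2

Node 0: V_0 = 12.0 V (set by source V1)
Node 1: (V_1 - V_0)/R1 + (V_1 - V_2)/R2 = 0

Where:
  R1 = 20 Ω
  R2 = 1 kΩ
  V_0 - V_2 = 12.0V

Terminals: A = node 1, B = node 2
Nodal analysis, taking node 2 as the 0 V reference.
Source V1 fixes V_0 = 12 V.
KCL at each unknown node (sum of currents leaving = 0; resistances in Ω):
  Node 1: (V_1 - 12)/20 + (V_1 - 0)/1000 = 0
Collecting terms: 0.051 × V_1 = 0.6  =>  V_1 = 11.76 V
The requested potential is V_1 = 11.76 V.

Final answer: V_1 = 11.76 V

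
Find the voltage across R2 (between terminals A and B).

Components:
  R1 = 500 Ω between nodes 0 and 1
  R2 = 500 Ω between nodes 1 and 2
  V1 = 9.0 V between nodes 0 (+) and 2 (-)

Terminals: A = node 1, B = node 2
R1 and R2 are in series across V1 (node 0 → node 1 → node 2), and the output A–B is taken across R2, so this is a voltage divider.
Series current: I = V1/(R1 + R2) = 9/(500 + 500) = 9/1000 = 0.009 A
V_R2 = I × R2 = V1 × R2/(R1 + R2) = 9 × 500/1000 = 4.5 V

Final answer: 4.5 V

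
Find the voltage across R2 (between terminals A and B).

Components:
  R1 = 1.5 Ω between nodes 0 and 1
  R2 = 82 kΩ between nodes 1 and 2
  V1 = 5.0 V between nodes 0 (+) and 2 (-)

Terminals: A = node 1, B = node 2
R1 and R2 are in series across V1 (node 0 → node 1 → node 2), and the output A–B is taken across R2, so this is a voltage divider.
Series current: I = V1/(R1 + R2) = 5/(1.5 + 82000) = 5/82000 = 0.00006097 A
V_R2 = I × R2 = V1 × R2/(R1 + R2) = 5 × 82000/82000 = 5 V

Final answer: 5 V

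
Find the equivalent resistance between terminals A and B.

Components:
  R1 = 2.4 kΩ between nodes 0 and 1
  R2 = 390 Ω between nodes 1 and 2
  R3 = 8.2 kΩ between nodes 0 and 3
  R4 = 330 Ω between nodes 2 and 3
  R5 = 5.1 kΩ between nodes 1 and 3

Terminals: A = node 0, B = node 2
The network is not a plain series/parallel combination. Inject a 1 A test current into terminal A (node 0) and return it from terminal B (node 2); then R_eq = V_A / (1 A).
Nodal analysis, taking node 2 as the 0 V reference.
Current source I_test pushes 1 A into node 0 and draws it out of node 2.
KCL at each unknown node (sum of currents leaving = 0; resistances in Ω):
  Node 0: (V_0 - V_1)/2400 + (V_0 - V_3)/8200 - 1 = 0
  Node 1: (V_1 - V_0)/2400 + (V_1 - 0)/390 + (V_1 - V_3)/5100 = 0
  Node 3: (V_3 - V_0)/8200 + (V_3 - V_1)/5100 + (V_3 - 0)/330 = 0
Collecting terms (coefficients in siemens):
  0.0005386·V_0 - 0.0004167·V_1 - 0.000122·V_3 = 1
  0.003177·V_1 - 0.0004167·V_0 - 0.0001961·V_3 = 0
  0.003348·V_3 - 0.000122·V_0 - 0.0001961·V_1 = 0
Solving these 3 simultaneous equations (Gaussian elimination) gives:
  V_0 = 2095 V, V_1 = 280.4 V, V_3 = 92.71 V
R_eq = V_0 / 1 A = 2095 Ω = 2.095 kΩ

Final answer: 2.095 kΩ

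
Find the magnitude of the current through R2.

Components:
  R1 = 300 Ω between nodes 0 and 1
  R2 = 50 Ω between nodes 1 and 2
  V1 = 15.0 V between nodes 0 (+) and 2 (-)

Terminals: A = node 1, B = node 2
Nodal analysis, taking node 2 as the 0 V reference.
Source V1 fixes V_0 = 15 V.
KCL at each unknown node (sum of currents leaving = 0; resistances in Ω):
  Node 1: (V_1 - 15)/300 + (V_1 - 0)/50 = 0
Collecting terms: 0.02333 × V_1 = 0.05  =>  V_1 = 2.143 V
I_R2 = (V_1 - V_2)/R2 = (2.143 - 0)/50 = 0.04286 A
|I_R2| = 0.04286 A

Final answer: |I_R2| = 0.04286 A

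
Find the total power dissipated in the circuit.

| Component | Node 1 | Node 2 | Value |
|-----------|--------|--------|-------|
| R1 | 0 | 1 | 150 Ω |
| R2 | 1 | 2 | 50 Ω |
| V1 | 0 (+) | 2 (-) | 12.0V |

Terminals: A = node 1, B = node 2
Nodal analysis, taking node 2 as the 0 V reference.
Source V1 fixes V_0 = 12 V.
KCL at each unknown node (sum of currents leaving = 0; resistances in Ω):
  Node 1: (V_1 - 12)/150 + (V_1 - 0)/50 = 0
Collecting terms: 0.02667 × V_1 = 0.08  =>  V_1 = 3 V
Power in each resistor, P = (ΔV)²/R:
  P_R1 = (12 - 3)²/150 = 0.54 W
  P_R2 = (3 - 0)²/50 = 0.18 W
P_total = P_R1 + P_R2 = 0.72 W

Final answer: 0.72 W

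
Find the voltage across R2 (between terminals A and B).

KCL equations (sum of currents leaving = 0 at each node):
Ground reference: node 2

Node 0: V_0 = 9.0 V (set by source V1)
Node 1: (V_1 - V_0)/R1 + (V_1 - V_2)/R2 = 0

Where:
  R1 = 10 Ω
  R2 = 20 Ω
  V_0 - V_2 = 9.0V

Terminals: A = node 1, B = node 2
R1 and R2 are in series across V1 (node 0 → node 1 → node 2), and the output A–B is taken across R2, so this is a voltage divider.
Series current: I = V1/(R1 + R2) = 9/(10 + 20) = 9/30 = 0.3 A
V_R2 = I × R2 = V1 × R2/(R1 + R2) = 9 × 20/30 = 6 V

Final answer: 6 V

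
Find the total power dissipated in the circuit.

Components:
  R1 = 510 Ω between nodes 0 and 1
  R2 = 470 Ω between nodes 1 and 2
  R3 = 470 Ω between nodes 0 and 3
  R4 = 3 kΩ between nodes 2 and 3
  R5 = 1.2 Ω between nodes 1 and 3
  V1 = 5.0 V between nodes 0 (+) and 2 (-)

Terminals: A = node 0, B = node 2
Nodal analysis, taking node 2 as the 0 V reference.
Source V1 fixes V_0 = 5 V.
KCL at each unknown node (sum of currents leaving = 0; resistances in Ω):
  Node 1: (V_1 - 5)/510 + (V_1 - 0)/470 + (V_1 - V_3)/1.2 = 0
  Node 3: (V_3 - 5)/470 + (V_3 - 0)/3000 + (V_3 - V_1)/1.2 = 0
Collecting terms (coefficients in siemens):
  0.8374·V_1 - 0.8333·V_3 = 0.009804
  0.8358·V_3 - 0.8333·V_1 = 0.01064
Determinant D = (0.8374)(0.8358) - (-0.8333)(-0.8333) = 0.005468
V_1 = [(0.009804)(0.8358) - (-0.8333)(0.01064)]/D = 3.12 V
V_3 = [(0.8374)(0.01064) - (0.009804)(-0.8333)]/D = 3.123 V
Power in each resistor, P = (ΔV)²/R:
  P_R1 = (5 - 3.12)²/510 = 0.006931 W
  P_R2 = (3.12 - 0)²/470 = 0.02071 W
  P_R3 = (5 - 3.123)²/470 = 0.007493 W
  P_R4 = (0 - 3.123)²/3000 = 0.003252 W
  P_R5 = (3.12 - 3.123)²/1.2 = 0.00001045 W
P_total = P_R1 + P_R2 + P_R3 + P_R4 + P_R5 = 0.0384 W

Final answer: 0.0384 W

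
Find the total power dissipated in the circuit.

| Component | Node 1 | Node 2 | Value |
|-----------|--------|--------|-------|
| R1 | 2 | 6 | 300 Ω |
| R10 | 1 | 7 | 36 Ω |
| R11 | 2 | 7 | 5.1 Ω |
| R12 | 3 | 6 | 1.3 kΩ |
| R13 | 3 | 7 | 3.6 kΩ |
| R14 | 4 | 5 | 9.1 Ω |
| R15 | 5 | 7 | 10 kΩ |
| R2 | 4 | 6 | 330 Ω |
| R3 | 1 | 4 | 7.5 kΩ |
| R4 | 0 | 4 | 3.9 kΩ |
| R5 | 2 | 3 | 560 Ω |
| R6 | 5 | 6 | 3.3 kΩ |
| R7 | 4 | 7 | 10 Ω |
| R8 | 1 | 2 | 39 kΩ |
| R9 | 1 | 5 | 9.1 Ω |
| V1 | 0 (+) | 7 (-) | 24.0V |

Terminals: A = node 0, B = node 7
Nodal analysis, taking node 7 as the 0 V reference.
Source V1 fixes V_0 = 24 V.
KCL at each unknown node (sum of currents leaving = 0; resistances in Ω):
  Node 1: (V_1 - V_4)/7500 + (V_1 - V_2)/39000 + (V_1 - V_5)/9.1 + (V_1 - 0)/36 = 0
  Node 2: (V_2 - V_6)/300 + (V_2 - V_3)/560 + (V_2 - V_1)/39000 + (V_2 - 0)/5.1 = 0
  Node 3: (V_3 - V_2)/560 + (V_3 - V_6)/1300 + (V_3 - 0)/3600 = 0
  Node 4: (V_4 - V_6)/330 + (V_4 - V_1)/7500 + (V_4 - 24)/3900 + (V_4 - 0)/10 + (V_4 - V_5)/9.1 = 0
  Node 5: (V_5 - V_6)/3300 + (V_5 - V_1)/9.1 + (V_5 - V_4)/9.1 + (V_5 - 0)/10000 = 0
  Node 6: (V_6 - V_2)/300 + (V_6 - V_4)/330 + (V_6 - V_5)/3300 + (V_6 - V_3)/1300 = 0
Collecting terms (coefficients in siemens):
  0.1378·V_1 - 0.00002564·V_2 - 0.0001333·V_4 - 0.1099·V_5 = 0
  0.2012·V_2 - 0.00002564·V_1 - 0.001786·V_3 - 0.003333·V_6 = 0
  0.002833·V_3 - 0.001786·V_2 - 0.0007692·V_6 = 0
  0.2133·V_4 - 0.0001333·V_1 - 0.1099·V_5 - 0.00303·V_6 = 0.006154
  0.2202·V_5 - 0.1099·V_1 - 0.1099·V_4 - 0.000303·V_6 = 0
  0.007436·V_6 - 0.003333·V_2 - 0.0007692·V_3 - 0.00303·V_4 - 0.000303·V_5 = 0
Solving these 6 simultaneous equations (Gaussian elimination) gives:
  V_1 = 0.03387 V, V_2 = 0.0004513 V, V_3 = 0.006645 V, V_4 = 0.05105 V
  V_5 = 0.04242 V, V_6 = 0.02342 V
Power in each resistor, P = (ΔV)²/R:
  P_R1 = (0.0004513 - 0.02342)²/300 = 0.000001759 W
  P_R2 = (0.05105 - 0.02342)²/330 = 0.000002313 W
  P_R3 = (0.03387 - 0.05105)²/7500 = 0.00000003938 W
  P_R4 = (24 - 0.05105)²/3900 = 0.1471 W
  P_R5 = (0.0004513 - 0.006645)²/560 = 0.00000006851 W
  P_R6 = (0.04242 - 0.02342)²/3300 = 0.0000001093 W
  P_R7 = (0.05105 - 0)²/10 = 0.0002607 W
  P_R8 = (0.03387 - 0.0004513)²/39000 = 0.00000002863 W
  P_R9 = (0.03387 - 0.04242)²/9.1 = 0.000008029 W
  P_R10 = (0.03387 - 0)²/36 = 0.00003186 W
  P_R11 = (0.0004513 - 0)²/5.1 = 0.00000003994 W
  P_R12 = (0.006645 - 0.02342)²/1300 = 0.0000002166 W
  P_R13 = (0.006645 - 0)²/3600 = 0.00000001227 W
  P_R14 = (0.05105 - 0.04242)²/9.1 = 0.000008201 W
  P_R15 = (0.04242 - 0)²/10000 = 0.0000001799 W
P_total = P_R1 + P_R2 + P_R3 + P_R4 + P_R5 + P_R6 + P_R7 + P_R8 + P_R9 + P_R10 + P_R11 + P_R12 + P_R13 + P_R14 + P_R15 = 0.1474 W

Final answer: 0.1474 W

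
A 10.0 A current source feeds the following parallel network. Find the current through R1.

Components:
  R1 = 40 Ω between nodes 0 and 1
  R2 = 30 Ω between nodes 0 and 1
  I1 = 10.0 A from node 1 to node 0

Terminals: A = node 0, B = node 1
All resistors sit directly between nodes 0 and 1, so they are in parallel and share one voltage V; the full source current 10 A splits among them.
1/R_par = 1/40 + 1/30 = 0.05833 S  =>  R_par = 17.14 Ω
V = I × R_par = 10 × 17.14 = 171.4 V
I_R1 = V/R1 = 171.4/40 = 4.286 A

Final answer: 4.286 A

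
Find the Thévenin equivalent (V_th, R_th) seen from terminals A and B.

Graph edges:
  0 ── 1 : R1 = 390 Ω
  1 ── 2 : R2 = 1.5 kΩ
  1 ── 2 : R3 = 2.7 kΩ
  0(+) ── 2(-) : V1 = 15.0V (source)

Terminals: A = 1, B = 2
Step 1 — V_th is the open-circuit voltage V_A - V_B (nothing connected across the terminals).
Nodal analysis, taking node 2 as the 0 V reference.
Source V1 fixes V_0 = 15 V.
KCL at each unknown node (sum of currents leaving = 0; resistances in Ω):
  Node 1: (V_1 - 15)/390 + (V_1 - 0)/1500 + (V_1 - 0)/2700 = 0
Collecting terms: 0.003601 × V_1 = 0.03846  =>  V_1 = 10.68 V
V_th = V_1 - V_2 = 10.68 - 0 = 10.68 V
Step 2 — R_th: zero the source — replace V1 by a short circuit (node 2 merges into node 0) — and find the resistance seen between A (node 1) and B (node 0).
Reduce the network between node 1 (A) and node 0 (B) by series/parallel combination:
  Rp1 = R1 ‖ R2 ‖ R3 (parallel, all between nodes 0 and 1) = 1/(1/390 + 1/1500 + 1/2700) = 277.7 Ω
R_th = 277.7 Ω

Final answer: V_th = 10.68 V, R_th = 277.7 Ω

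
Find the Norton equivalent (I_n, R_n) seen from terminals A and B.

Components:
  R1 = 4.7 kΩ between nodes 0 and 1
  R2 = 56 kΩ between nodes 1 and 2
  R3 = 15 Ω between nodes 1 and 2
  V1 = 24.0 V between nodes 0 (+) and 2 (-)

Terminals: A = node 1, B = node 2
Find the Thévenin equivalent first; then I_n = V_th/R_th and R_n = R_th.
Step 1 — V_th is the open-circuit voltage V_A - V_B (nothing connected across the terminals).
Nodal analysis, taking node 2 as the 0 V reference.
Source V1 fixes V_0 = 24 V.
KCL at each unknown node (sum of currents leaving = 0; resistances in Ω):
  Node 1: (V_1 - 24)/4700 + (V_1 - 0)/56000 + (V_1 - 0)/15 = 0
Collecting terms: 0.0669 × V_1 = 0.005106  =>  V_1 = 0.07633 V
V_th = V_1 - V_2 = 0.07633 - 0 = 0.07633 V
Step 2 — R_th: zero the source — replace V1 by a short circuit (node 2 merges into node 0) — and find the resistance seen between A (node 1) and B (node 0).
Reduce the network between node 1 (A) and node 0 (B) by series/parallel combination:
  Rp1 = R1 ‖ R2 ‖ R3 (parallel, all between nodes 0 and 1) = 1/(1/4700 + 1/56000 + 1/15) = 14.95 Ω
R_th = 14.95 Ω
I_n = V_th/R_th = 0.07633/14.95 = 0.005106 A, and R_n = R_th = 14.95 Ω

Final answer: I_n = 0.005106 A, R_n = 14.95 Ω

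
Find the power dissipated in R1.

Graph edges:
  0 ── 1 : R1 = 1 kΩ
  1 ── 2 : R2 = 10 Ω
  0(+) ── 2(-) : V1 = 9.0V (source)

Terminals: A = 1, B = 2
Nodal analysis, taking node 2 as the 0 V reference.
Source V1 fixes V_0 = 9 V.
KCL at each unknown node (sum of currents leaving = 0; resistances in Ω):
  Node 1: (V_1 - 9)/1000 + (V_1 - 0)/10 = 0
Collecting terms: 0.101 × V_1 = 0.009  =>  V_1 = 0.08911 V
I_R1 = (V_0 - V_1)/R1 = (9 - 0.08911)/1000 = 0.008911 A
P_R1 = I_R1² × R1 = (0.008911)² × 1000 = 0.0794 W

Final answer: 0.0794 W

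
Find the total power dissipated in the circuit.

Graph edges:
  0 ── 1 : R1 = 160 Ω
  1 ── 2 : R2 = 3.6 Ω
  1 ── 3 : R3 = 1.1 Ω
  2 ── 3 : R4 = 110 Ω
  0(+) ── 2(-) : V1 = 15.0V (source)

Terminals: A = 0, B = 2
Nodal analysis, taking node 2 as the 0 V reference.
Source V1 fixes V_0 = 15 V.
KCL at each unknown node (sum of currents leaving = 0; resistances in Ω):
  Node 1: (V_1 - 15)/160 + (V_1 - 0)/3.6 + (V_1 - V_3)/1.1 = 0
  Node 3: (V_3 - V_1)/1.1 + (V_3 - 0)/110 = 0
Collecting terms (coefficients in siemens):
  1.193·V_1 - 0.9091·V_3 = 0.09375
  0.9182·V_3 - 0.9091·V_1 = 0
Determinant D = (1.193)(0.9182) - (-0.9091)(-0.9091) = 0.2691
V_1 = [(0.09375)(0.9182) - (-0.9091)(0)]/D = 0.3199 V
V_3 = [(1.193)(0) - (0.09375)(-0.9091)]/D = 0.3168 V
Power in each resistor, P = (ΔV)²/R:
  P_R1 = (15 - 0.3199)²/160 = 1.347 W
  P_R2 = (0.3199 - 0)²/3.6 = 0.02843 W
  P_R3 = (0.3199 - 0.3168)²/1.1 = 0.000009122 W
  P_R4 = (0 - 0.3168)²/110 = 0.0009122 W
P_total = P_R1 + P_R2 + P_R3 + P_R4 = 1.376 W

Final answer: 1.376 W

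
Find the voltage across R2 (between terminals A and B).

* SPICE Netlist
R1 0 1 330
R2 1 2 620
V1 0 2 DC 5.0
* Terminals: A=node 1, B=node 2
R1 and R2 are in series across V1 (node 0 → node 1 → node 2), and the output A–B is taken across R2, so this is a voltage divider.
Series current: I = V1/(R1 + R2) = 5/(330 + 620) = 5/950 = 0.005263 A
V_R2 = I × R2 = V1 × R2/(R1 + R2) = 5 × 620/950 = 3.263 V

Final answer: 3.263 V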